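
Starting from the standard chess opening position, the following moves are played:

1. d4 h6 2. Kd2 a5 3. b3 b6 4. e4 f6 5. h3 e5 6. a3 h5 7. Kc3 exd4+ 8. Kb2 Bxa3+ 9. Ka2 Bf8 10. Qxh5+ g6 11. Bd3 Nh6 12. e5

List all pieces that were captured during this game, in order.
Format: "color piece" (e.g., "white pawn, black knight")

Tracking captures:
  exd4+: captured white pawn
  Bxa3+: captured white pawn
  Qxh5+: captured black pawn

white pawn, white pawn, black pawn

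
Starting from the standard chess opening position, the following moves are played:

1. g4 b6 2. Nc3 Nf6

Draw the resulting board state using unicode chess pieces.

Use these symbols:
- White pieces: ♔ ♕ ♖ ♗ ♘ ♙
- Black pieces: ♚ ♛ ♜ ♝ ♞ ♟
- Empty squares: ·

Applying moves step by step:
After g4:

♜ ♞ ♝ ♛ ♚ ♝ ♞ ♜
♟ ♟ ♟ ♟ ♟ ♟ ♟ ♟
· · · · · · · ·
· · · · · · · ·
· · · · · · ♙ ·
· · · · · · · ·
♙ ♙ ♙ ♙ ♙ ♙ · ♙
♖ ♘ ♗ ♕ ♔ ♗ ♘ ♖


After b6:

♜ ♞ ♝ ♛ ♚ ♝ ♞ ♜
♟ · ♟ ♟ ♟ ♟ ♟ ♟
· ♟ · · · · · ·
· · · · · · · ·
· · · · · · ♙ ·
· · · · · · · ·
♙ ♙ ♙ ♙ ♙ ♙ · ♙
♖ ♘ ♗ ♕ ♔ ♗ ♘ ♖


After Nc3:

♜ ♞ ♝ ♛ ♚ ♝ ♞ ♜
♟ · ♟ ♟ ♟ ♟ ♟ ♟
· ♟ · · · · · ·
· · · · · · · ·
· · · · · · ♙ ·
· · ♘ · · · · ·
♙ ♙ ♙ ♙ ♙ ♙ · ♙
♖ · ♗ ♕ ♔ ♗ ♘ ♖


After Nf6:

♜ ♞ ♝ ♛ ♚ ♝ · ♜
♟ · ♟ ♟ ♟ ♟ ♟ ♟
· ♟ · · · ♞ · ·
· · · · · · · ·
· · · · · · ♙ ·
· · ♘ · · · · ·
♙ ♙ ♙ ♙ ♙ ♙ · ♙
♖ · ♗ ♕ ♔ ♗ ♘ ♖



  a b c d e f g h
  ─────────────────
8│♜ ♞ ♝ ♛ ♚ ♝ · ♜│8
7│♟ · ♟ ♟ ♟ ♟ ♟ ♟│7
6│· ♟ · · · ♞ · ·│6
5│· · · · · · · ·│5
4│· · · · · · ♙ ·│4
3│· · ♘ · · · · ·│3
2│♙ ♙ ♙ ♙ ♙ ♙ · ♙│2
1│♖ · ♗ ♕ ♔ ♗ ♘ ♖│1
  ─────────────────
  a b c d e f g h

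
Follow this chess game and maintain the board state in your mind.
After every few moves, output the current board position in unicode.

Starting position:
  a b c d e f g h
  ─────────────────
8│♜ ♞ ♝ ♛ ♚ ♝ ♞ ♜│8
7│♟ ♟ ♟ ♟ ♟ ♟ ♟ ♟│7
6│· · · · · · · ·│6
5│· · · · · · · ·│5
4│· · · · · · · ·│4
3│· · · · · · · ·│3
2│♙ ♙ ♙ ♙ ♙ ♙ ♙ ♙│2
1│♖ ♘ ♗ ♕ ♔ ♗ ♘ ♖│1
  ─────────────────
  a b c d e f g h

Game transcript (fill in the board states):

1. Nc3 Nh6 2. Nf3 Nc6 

  a b c d e f g h
  ─────────────────
8│♜ · ♝ ♛ ♚ ♝ · ♜│8
7│♟ ♟ ♟ ♟ ♟ ♟ ♟ ♟│7
6│· · ♞ · · · · ♞│6
5│· · · · · · · ·│5
4│· · · · · · · ·│4
3│· · ♘ · · ♘ · ·│3
2│♙ ♙ ♙ ♙ ♙ ♙ ♙ ♙│2
1│♖ · ♗ ♕ ♔ ♗ · ♖│1
  ─────────────────
  a b c d e f g h

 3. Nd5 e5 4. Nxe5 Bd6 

  a b c d e f g h
  ─────────────────
8│♜ · ♝ ♛ ♚ · · ♜│8
7│♟ ♟ ♟ ♟ · ♟ ♟ ♟│7
6│· · ♞ ♝ · · · ♞│6
5│· · · ♘ ♘ · · ·│5
4│· · · · · · · ·│4
3│· · · · · · · ·│3
2│♙ ♙ ♙ ♙ ♙ ♙ ♙ ♙│2
1│♖ · ♗ ♕ ♔ ♗ · ♖│1
  ─────────────────
  a b c d e f g h

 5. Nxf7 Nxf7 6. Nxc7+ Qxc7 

  a b c d e f g h
  ─────────────────
8│♜ · ♝ · ♚ · · ♜│8
7│♟ ♟ ♛ ♟ · ♞ ♟ ♟│7
6│· · ♞ ♝ · · · ·│6
5│· · · · · · · ·│5
4│· · · · · · · ·│4
3│· · · · · · · ·│3
2│♙ ♙ ♙ ♙ ♙ ♙ ♙ ♙│2
1│♖ · ♗ ♕ ♔ ♗ · ♖│1
  ─────────────────
  a b c d e f g h

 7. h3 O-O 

  a b c d e f g h
  ─────────────────
8│♜ · ♝ · · ♜ ♚ ·│8
7│♟ ♟ ♛ ♟ · ♞ ♟ ♟│7
6│· · ♞ ♝ · · · ·│6
5│· · · · · · · ·│5
4│· · · · · · · ·│4
3│· · · · · · · ♙│3
2│♙ ♙ ♙ ♙ ♙ ♙ ♙ ·│2
1│♖ · ♗ ♕ ♔ ♗ · ♖│1
  ─────────────────
  a b c d e f g h


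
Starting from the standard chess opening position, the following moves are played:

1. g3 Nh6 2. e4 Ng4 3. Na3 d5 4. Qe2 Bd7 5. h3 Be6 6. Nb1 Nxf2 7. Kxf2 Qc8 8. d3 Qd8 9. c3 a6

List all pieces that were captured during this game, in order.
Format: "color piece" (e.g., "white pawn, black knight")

Tracking captures:
  Nxf2: captured white pawn
  Kxf2: captured black knight

white pawn, black knight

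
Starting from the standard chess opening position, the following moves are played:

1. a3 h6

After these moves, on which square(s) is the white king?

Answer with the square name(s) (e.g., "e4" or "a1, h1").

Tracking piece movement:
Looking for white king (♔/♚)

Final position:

  a b c d e f g h
  ─────────────────
8│♜ ♞ ♝ ♛ ♚ ♝ ♞ ♜│8
7│♟ ♟ ♟ ♟ ♟ ♟ ♟ ·│7
6│· · · · · · · ♟│6
5│· · · · · · · ·│5
4│· · · · · · · ·│4
3│♙ · · · · · · ·│3
2│· ♙ ♙ ♙ ♙ ♙ ♙ ♙│2
1│♖ ♘ ♗ ♕ ♔ ♗ ♘ ♖│1
  ─────────────────
  a b c d e f g h


e1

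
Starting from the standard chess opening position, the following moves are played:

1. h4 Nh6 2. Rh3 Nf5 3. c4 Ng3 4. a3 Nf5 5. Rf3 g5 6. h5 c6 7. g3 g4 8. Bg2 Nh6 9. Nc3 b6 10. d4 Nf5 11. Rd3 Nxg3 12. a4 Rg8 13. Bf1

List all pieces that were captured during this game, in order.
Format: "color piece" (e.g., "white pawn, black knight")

Tracking captures:
  Nxg3: captured white pawn

white pawn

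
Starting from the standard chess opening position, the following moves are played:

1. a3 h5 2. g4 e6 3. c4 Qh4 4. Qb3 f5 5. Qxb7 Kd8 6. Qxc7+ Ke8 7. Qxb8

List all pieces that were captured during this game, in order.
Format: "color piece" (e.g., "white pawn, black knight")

Tracking captures:
  Qxb7: captured black pawn
  Qxc7+: captured black pawn
  Qxb8: captured black knight

black pawn, black pawn, black knight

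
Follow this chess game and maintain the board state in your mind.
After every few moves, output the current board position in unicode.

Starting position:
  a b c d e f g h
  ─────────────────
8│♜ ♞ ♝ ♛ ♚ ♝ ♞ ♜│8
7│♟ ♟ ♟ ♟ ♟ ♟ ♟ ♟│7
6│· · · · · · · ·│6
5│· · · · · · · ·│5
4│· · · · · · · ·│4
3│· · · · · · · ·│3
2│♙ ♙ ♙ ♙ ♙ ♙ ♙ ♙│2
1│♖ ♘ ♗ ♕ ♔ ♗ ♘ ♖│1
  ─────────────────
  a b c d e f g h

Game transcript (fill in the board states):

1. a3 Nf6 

  a b c d e f g h
  ─────────────────
8│♜ ♞ ♝ ♛ ♚ ♝ · ♜│8
7│♟ ♟ ♟ ♟ ♟ ♟ ♟ ♟│7
6│· · · · · ♞ · ·│6
5│· · · · · · · ·│5
4│· · · · · · · ·│4
3│♙ · · · · · · ·│3
2│· ♙ ♙ ♙ ♙ ♙ ♙ ♙│2
1│♖ ♘ ♗ ♕ ♔ ♗ ♘ ♖│1
  ─────────────────
  a b c d e f g h

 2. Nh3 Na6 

  a b c d e f g h
  ─────────────────
8│♜ · ♝ ♛ ♚ ♝ · ♜│8
7│♟ ♟ ♟ ♟ ♟ ♟ ♟ ♟│7
6│♞ · · · · ♞ · ·│6
5│· · · · · · · ·│5
4│· · · · · · · ·│4
3│♙ · · · · · · ♘│3
2│· ♙ ♙ ♙ ♙ ♙ ♙ ♙│2
1│♖ ♘ ♗ ♕ ♔ ♗ · ♖│1
  ─────────────────
  a b c d e f g h

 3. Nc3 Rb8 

  a b c d e f g h
  ─────────────────
8│· ♜ ♝ ♛ ♚ ♝ · ♜│8
7│♟ ♟ ♟ ♟ ♟ ♟ ♟ ♟│7
6│♞ · · · · ♞ · ·│6
5│· · · · · · · ·│5
4│· · · · · · · ·│4
3│♙ · ♘ · · · · ♘│3
2│· ♙ ♙ ♙ ♙ ♙ ♙ ♙│2
1│♖ · ♗ ♕ ♔ ♗ · ♖│1
  ─────────────────
  a b c d e f g h

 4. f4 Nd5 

  a b c d e f g h
  ─────────────────
8│· ♜ ♝ ♛ ♚ ♝ · ♜│8
7│♟ ♟ ♟ ♟ ♟ ♟ ♟ ♟│7
6│♞ · · · · · · ·│6
5│· · · ♞ · · · ·│5
4│· · · · · ♙ · ·│4
3│♙ · ♘ · · · · ♘│3
2│· ♙ ♙ ♙ ♙ · ♙ ♙│2
1│♖ · ♗ ♕ ♔ ♗ · ♖│1
  ─────────────────
  a b c d e f g h

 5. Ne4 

  a b c d e f g h
  ─────────────────
8│· ♜ ♝ ♛ ♚ ♝ · ♜│8
7│♟ ♟ ♟ ♟ ♟ ♟ ♟ ♟│7
6│♞ · · · · · · ·│6
5│· · · ♞ · · · ·│5
4│· · · · ♘ ♙ · ·│4
3│♙ · · · · · · ♘│3
2│· ♙ ♙ ♙ ♙ · ♙ ♙│2
1│♖ · ♗ ♕ ♔ ♗ · ♖│1
  ─────────────────
  a b c d e f g h


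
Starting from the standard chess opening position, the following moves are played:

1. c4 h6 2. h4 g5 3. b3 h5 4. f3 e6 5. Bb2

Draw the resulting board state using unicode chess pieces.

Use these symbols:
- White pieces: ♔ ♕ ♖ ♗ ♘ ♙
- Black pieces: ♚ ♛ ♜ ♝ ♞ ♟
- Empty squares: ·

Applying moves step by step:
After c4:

♜ ♞ ♝ ♛ ♚ ♝ ♞ ♜
♟ ♟ ♟ ♟ ♟ ♟ ♟ ♟
· · · · · · · ·
· · · · · · · ·
· · ♙ · · · · ·
· · · · · · · ·
♙ ♙ · ♙ ♙ ♙ ♙ ♙
♖ ♘ ♗ ♕ ♔ ♗ ♘ ♖


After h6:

♜ ♞ ♝ ♛ ♚ ♝ ♞ ♜
♟ ♟ ♟ ♟ ♟ ♟ ♟ ·
· · · · · · · ♟
· · · · · · · ·
· · ♙ · · · · ·
· · · · · · · ·
♙ ♙ · ♙ ♙ ♙ ♙ ♙
♖ ♘ ♗ ♕ ♔ ♗ ♘ ♖


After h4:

♜ ♞ ♝ ♛ ♚ ♝ ♞ ♜
♟ ♟ ♟ ♟ ♟ ♟ ♟ ·
· · · · · · · ♟
· · · · · · · ·
· · ♙ · · · · ♙
· · · · · · · ·
♙ ♙ · ♙ ♙ ♙ ♙ ·
♖ ♘ ♗ ♕ ♔ ♗ ♘ ♖


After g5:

♜ ♞ ♝ ♛ ♚ ♝ ♞ ♜
♟ ♟ ♟ ♟ ♟ ♟ · ·
· · · · · · · ♟
· · · · · · ♟ ·
· · ♙ · · · · ♙
· · · · · · · ·
♙ ♙ · ♙ ♙ ♙ ♙ ·
♖ ♘ ♗ ♕ ♔ ♗ ♘ ♖


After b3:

♜ ♞ ♝ ♛ ♚ ♝ ♞ ♜
♟ ♟ ♟ ♟ ♟ ♟ · ·
· · · · · · · ♟
· · · · · · ♟ ·
· · ♙ · · · · ♙
· ♙ · · · · · ·
♙ · · ♙ ♙ ♙ ♙ ·
♖ ♘ ♗ ♕ ♔ ♗ ♘ ♖


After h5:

♜ ♞ ♝ ♛ ♚ ♝ ♞ ♜
♟ ♟ ♟ ♟ ♟ ♟ · ·
· · · · · · · ·
· · · · · · ♟ ♟
· · ♙ · · · · ♙
· ♙ · · · · · ·
♙ · · ♙ ♙ ♙ ♙ ·
♖ ♘ ♗ ♕ ♔ ♗ ♘ ♖


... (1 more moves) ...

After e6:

♜ ♞ ♝ ♛ ♚ ♝ ♞ ♜
♟ ♟ ♟ ♟ · ♟ · ·
· · · · ♟ · · ·
· · · · · · ♟ ♟
· · ♙ · · · · ♙
· ♙ · · · ♙ · ·
♙ · · ♙ ♙ · ♙ ·
♖ ♘ ♗ ♕ ♔ ♗ ♘ ♖


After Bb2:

♜ ♞ ♝ ♛ ♚ ♝ ♞ ♜
♟ ♟ ♟ ♟ · ♟ · ·
· · · · ♟ · · ·
· · · · · · ♟ ♟
· · ♙ · · · · ♙
· ♙ · · · ♙ · ·
♙ ♗ · ♙ ♙ · ♙ ·
♖ ♘ · ♕ ♔ ♗ ♘ ♖



  a b c d e f g h
  ─────────────────
8│♜ ♞ ♝ ♛ ♚ ♝ ♞ ♜│8
7│♟ ♟ ♟ ♟ · ♟ · ·│7
6│· · · · ♟ · · ·│6
5│· · · · · · ♟ ♟│5
4│· · ♙ · · · · ♙│4
3│· ♙ · · · ♙ · ·│3
2│♙ ♗ · ♙ ♙ · ♙ ·│2
1│♖ ♘ · ♕ ♔ ♗ ♘ ♖│1
  ─────────────────
  a b c d e f g h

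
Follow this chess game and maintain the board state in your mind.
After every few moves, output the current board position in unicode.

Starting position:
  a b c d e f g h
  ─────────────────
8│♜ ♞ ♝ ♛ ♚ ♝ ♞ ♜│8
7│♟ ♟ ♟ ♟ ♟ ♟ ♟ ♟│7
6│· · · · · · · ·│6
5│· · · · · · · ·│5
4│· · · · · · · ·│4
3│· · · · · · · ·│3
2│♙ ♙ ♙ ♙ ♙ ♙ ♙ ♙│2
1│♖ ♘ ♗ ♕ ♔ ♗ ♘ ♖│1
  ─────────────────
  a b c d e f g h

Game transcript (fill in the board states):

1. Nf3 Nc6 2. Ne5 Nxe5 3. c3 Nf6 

  a b c d e f g h
  ─────────────────
8│♜ · ♝ ♛ ♚ ♝ · ♜│8
7│♟ ♟ ♟ ♟ ♟ ♟ ♟ ♟│7
6│· · · · · ♞ · ·│6
5│· · · · ♞ · · ·│5
4│· · · · · · · ·│4
3│· · ♙ · · · · ·│3
2│♙ ♙ · ♙ ♙ ♙ ♙ ♙│2
1│♖ ♘ ♗ ♕ ♔ ♗ · ♖│1
  ─────────────────
  a b c d e f g h

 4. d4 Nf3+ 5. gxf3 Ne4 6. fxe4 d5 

  a b c d e f g h
  ─────────────────
8│♜ · ♝ ♛ ♚ ♝ · ♜│8
7│♟ ♟ ♟ · ♟ ♟ ♟ ♟│7
6│· · · · · · · ·│6
5│· · · ♟ · · · ·│5
4│· · · ♙ ♙ · · ·│4
3│· · ♙ · · · · ·│3
2│♙ ♙ · · ♙ ♙ · ♙│2
1│♖ ♘ ♗ ♕ ♔ ♗ · ♖│1
  ─────────────────
  a b c d e f g h

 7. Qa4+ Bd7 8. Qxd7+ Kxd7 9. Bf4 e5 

  a b c d e f g h
  ─────────────────
8│♜ · · ♛ · ♝ · ♜│8
7│♟ ♟ ♟ ♚ · ♟ ♟ ♟│7
6│· · · · · · · ·│6
5│· · · ♟ ♟ · · ·│5
4│· · · ♙ ♙ ♗ · ·│4
3│· · ♙ · · · · ·│3
2│♙ ♙ · · ♙ ♙ · ♙│2
1│♖ ♘ · · ♔ ♗ · ♖│1
  ─────────────────
  a b c d e f g h

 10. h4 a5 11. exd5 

  a b c d e f g h
  ─────────────────
8│♜ · · ♛ · ♝ · ♜│8
7│· ♟ ♟ ♚ · ♟ ♟ ♟│7
6│· · · · · · · ·│6
5│♟ · · ♙ ♟ · · ·│5
4│· · · ♙ · ♗ · ♙│4
3│· · ♙ · · · · ·│3
2│♙ ♙ · · ♙ ♙ · ·│2
1│♖ ♘ · · ♔ ♗ · ♖│1
  ─────────────────
  a b c d e f g h


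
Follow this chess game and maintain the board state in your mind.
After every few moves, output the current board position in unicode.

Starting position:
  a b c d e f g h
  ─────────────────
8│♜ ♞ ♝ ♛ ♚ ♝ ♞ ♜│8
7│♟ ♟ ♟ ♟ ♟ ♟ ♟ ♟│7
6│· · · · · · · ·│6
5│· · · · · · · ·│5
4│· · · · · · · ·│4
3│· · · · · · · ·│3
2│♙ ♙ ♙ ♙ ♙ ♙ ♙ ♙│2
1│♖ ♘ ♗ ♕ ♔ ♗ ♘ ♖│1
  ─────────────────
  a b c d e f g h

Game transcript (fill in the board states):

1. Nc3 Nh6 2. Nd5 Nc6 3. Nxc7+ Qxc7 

  a b c d e f g h
  ─────────────────
8│♜ · ♝ · ♚ ♝ · ♜│8
7│♟ ♟ ♛ ♟ ♟ ♟ ♟ ♟│7
6│· · ♞ · · · · ♞│6
5│· · · · · · · ·│5
4│· · · · · · · ·│4
3│· · · · · · · ·│3
2│♙ ♙ ♙ ♙ ♙ ♙ ♙ ♙│2
1│♖ · ♗ ♕ ♔ ♗ ♘ ♖│1
  ─────────────────
  a b c d e f g h

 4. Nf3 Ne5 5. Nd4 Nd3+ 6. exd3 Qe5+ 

  a b c d e f g h
  ─────────────────
8│♜ · ♝ · ♚ ♝ · ♜│8
7│♟ ♟ · ♟ ♟ ♟ ♟ ♟│7
6│· · · · · · · ♞│6
5│· · · · ♛ · · ·│5
4│· · · ♘ · · · ·│4
3│· · · ♙ · · · ·│3
2│♙ ♙ ♙ ♙ · ♙ ♙ ♙│2
1│♖ · ♗ ♕ ♔ ♗ · ♖│1
  ─────────────────
  a b c d e f g h

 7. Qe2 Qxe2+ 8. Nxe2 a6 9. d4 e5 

  a b c d e f g h
  ─────────────────
8│♜ · ♝ · ♚ ♝ · ♜│8
7│· ♟ · ♟ · ♟ ♟ ♟│7
6│♟ · · · · · · ♞│6
5│· · · · ♟ · · ·│5
4│· · · ♙ · · · ·│4
3│· · · · · · · ·│3
2│♙ ♙ ♙ ♙ ♘ ♙ ♙ ♙│2
1│♖ · ♗ · ♔ ♗ · ♖│1
  ─────────────────
  a b c d e f g h

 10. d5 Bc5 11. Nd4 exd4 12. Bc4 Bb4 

  a b c d e f g h
  ─────────────────
8│♜ · ♝ · ♚ · · ♜│8
7│· ♟ · ♟ · ♟ ♟ ♟│7
6│♟ · · · · · · ♞│6
5│· · · ♙ · · · ·│5
4│· ♝ ♗ ♟ · · · ·│4
3│· · · · · · · ·│3
2│♙ ♙ ♙ ♙ · ♙ ♙ ♙│2
1│♖ · ♗ · ♔ · · ♖│1
  ─────────────────
  a b c d e f g h

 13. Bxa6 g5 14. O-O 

  a b c d e f g h
  ─────────────────
8│♜ · ♝ · ♚ · · ♜│8
7│· ♟ · ♟ · ♟ · ♟│7
6│♗ · · · · · · ♞│6
5│· · · ♙ · · ♟ ·│5
4│· ♝ · ♟ · · · ·│4
3│· · · · · · · ·│3
2│♙ ♙ ♙ ♙ · ♙ ♙ ♙│2
1│♖ · ♗ · · ♖ ♔ ·│1
  ─────────────────
  a b c d e f g h


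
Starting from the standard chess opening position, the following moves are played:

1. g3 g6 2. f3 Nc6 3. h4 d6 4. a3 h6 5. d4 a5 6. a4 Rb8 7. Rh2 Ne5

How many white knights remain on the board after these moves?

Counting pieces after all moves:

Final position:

  a b c d e f g h
  ─────────────────
8│· ♜ ♝ ♛ ♚ ♝ ♞ ♜│8
7│· ♟ ♟ · ♟ ♟ · ·│7
6│· · · ♟ · · ♟ ♟│6
5│♟ · · · ♞ · · ·│5
4│♙ · · ♙ · · · ♙│4
3│· · · · · ♙ ♙ ·│3
2│· ♙ ♙ · ♙ · · ♖│2
1│♖ ♘ ♗ ♕ ♔ ♗ ♘ ·│1
  ─────────────────
  a b c d e f g h


2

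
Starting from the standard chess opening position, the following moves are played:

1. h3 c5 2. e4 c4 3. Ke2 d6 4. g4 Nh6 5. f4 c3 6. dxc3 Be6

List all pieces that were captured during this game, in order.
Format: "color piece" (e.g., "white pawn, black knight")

Tracking captures:
  dxc3: captured black pawn

black pawn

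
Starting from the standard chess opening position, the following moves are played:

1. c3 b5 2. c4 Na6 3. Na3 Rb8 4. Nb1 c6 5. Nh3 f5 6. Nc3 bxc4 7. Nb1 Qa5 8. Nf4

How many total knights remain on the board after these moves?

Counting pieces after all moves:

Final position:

  a b c d e f g h
  ─────────────────
8│· ♜ ♝ · ♚ ♝ ♞ ♜│8
7│♟ · · ♟ ♟ · ♟ ♟│7
6│♞ · ♟ · · · · ·│6
5│♛ · · · · ♟ · ·│5
4│· · ♟ · · ♘ · ·│4
3│· · · · · · · ·│3
2│♙ ♙ · ♙ ♙ ♙ ♙ ♙│2
1│♖ ♘ ♗ ♕ ♔ ♗ · ♖│1
  ─────────────────
  a b c d e f g h


4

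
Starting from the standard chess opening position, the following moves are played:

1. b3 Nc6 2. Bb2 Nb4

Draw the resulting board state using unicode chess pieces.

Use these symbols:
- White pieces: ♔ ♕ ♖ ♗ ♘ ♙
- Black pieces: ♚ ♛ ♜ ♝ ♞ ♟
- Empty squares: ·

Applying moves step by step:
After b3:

♜ ♞ ♝ ♛ ♚ ♝ ♞ ♜
♟ ♟ ♟ ♟ ♟ ♟ ♟ ♟
· · · · · · · ·
· · · · · · · ·
· · · · · · · ·
· ♙ · · · · · ·
♙ · ♙ ♙ ♙ ♙ ♙ ♙
♖ ♘ ♗ ♕ ♔ ♗ ♘ ♖


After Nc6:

♜ · ♝ ♛ ♚ ♝ ♞ ♜
♟ ♟ ♟ ♟ ♟ ♟ ♟ ♟
· · ♞ · · · · ·
· · · · · · · ·
· · · · · · · ·
· ♙ · · · · · ·
♙ · ♙ ♙ ♙ ♙ ♙ ♙
♖ ♘ ♗ ♕ ♔ ♗ ♘ ♖


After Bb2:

♜ · ♝ ♛ ♚ ♝ ♞ ♜
♟ ♟ ♟ ♟ ♟ ♟ ♟ ♟
· · ♞ · · · · ·
· · · · · · · ·
· · · · · · · ·
· ♙ · · · · · ·
♙ ♗ ♙ ♙ ♙ ♙ ♙ ♙
♖ ♘ · ♕ ♔ ♗ ♘ ♖


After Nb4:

♜ · ♝ ♛ ♚ ♝ ♞ ♜
♟ ♟ ♟ ♟ ♟ ♟ ♟ ♟
· · · · · · · ·
· · · · · · · ·
· ♞ · · · · · ·
· ♙ · · · · · ·
♙ ♗ ♙ ♙ ♙ ♙ ♙ ♙
♖ ♘ · ♕ ♔ ♗ ♘ ♖



  a b c d e f g h
  ─────────────────
8│♜ · ♝ ♛ ♚ ♝ ♞ ♜│8
7│♟ ♟ ♟ ♟ ♟ ♟ ♟ ♟│7
6│· · · · · · · ·│6
5│· · · · · · · ·│5
4│· ♞ · · · · · ·│4
3│· ♙ · · · · · ·│3
2│♙ ♗ ♙ ♙ ♙ ♙ ♙ ♙│2
1│♖ ♘ · ♕ ♔ ♗ ♘ ♖│1
  ─────────────────
  a b c d e f g h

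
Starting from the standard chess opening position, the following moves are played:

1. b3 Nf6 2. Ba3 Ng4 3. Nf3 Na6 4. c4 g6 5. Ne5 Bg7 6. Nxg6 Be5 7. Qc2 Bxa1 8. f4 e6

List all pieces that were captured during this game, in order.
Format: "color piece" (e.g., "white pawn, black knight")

Tracking captures:
  Nxg6: captured black pawn
  Bxa1: captured white rook

black pawn, white rook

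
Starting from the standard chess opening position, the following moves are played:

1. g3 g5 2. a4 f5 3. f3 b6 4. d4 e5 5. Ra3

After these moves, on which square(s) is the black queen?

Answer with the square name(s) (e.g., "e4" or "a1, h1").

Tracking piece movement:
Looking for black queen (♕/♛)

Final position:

  a b c d e f g h
  ─────────────────
8│♜ ♞ ♝ ♛ ♚ ♝ ♞ ♜│8
7│♟ · ♟ ♟ · · · ♟│7
6│· ♟ · · · · · ·│6
5│· · · · ♟ ♟ ♟ ·│5
4│♙ · · ♙ · · · ·│4
3│♖ · · · · ♙ ♙ ·│3
2│· ♙ ♙ · ♙ · · ♙│2
1│· ♘ ♗ ♕ ♔ ♗ ♘ ♖│1
  ─────────────────
  a b c d e f g h


d8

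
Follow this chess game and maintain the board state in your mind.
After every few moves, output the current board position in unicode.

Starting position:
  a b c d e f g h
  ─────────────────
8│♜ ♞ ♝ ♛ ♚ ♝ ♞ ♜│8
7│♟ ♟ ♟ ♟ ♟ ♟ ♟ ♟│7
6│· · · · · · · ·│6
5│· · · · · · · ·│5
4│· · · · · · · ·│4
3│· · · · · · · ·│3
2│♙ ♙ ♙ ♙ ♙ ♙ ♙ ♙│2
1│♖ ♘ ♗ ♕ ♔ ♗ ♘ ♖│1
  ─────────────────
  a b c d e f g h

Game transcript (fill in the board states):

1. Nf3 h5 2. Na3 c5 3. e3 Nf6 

  a b c d e f g h
  ─────────────────
8│♜ ♞ ♝ ♛ ♚ ♝ · ♜│8
7│♟ ♟ · ♟ ♟ ♟ ♟ ·│7
6│· · · · · ♞ · ·│6
5│· · ♟ · · · · ♟│5
4│· · · · · · · ·│4
3│♘ · · · ♙ ♘ · ·│3
2│♙ ♙ ♙ ♙ · ♙ ♙ ♙│2
1│♖ · ♗ ♕ ♔ ♗ · ♖│1
  ─────────────────
  a b c d e f g h

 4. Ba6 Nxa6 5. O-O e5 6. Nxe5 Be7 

  a b c d e f g h
  ─────────────────
8│♜ · ♝ ♛ ♚ · · ♜│8
7│♟ ♟ · ♟ ♝ ♟ ♟ ·│7
6│♞ · · · · ♞ · ·│6
5│· · ♟ · ♘ · · ♟│5
4│· · · · · · · ·│4
3│♘ · · · ♙ · · ·│3
2│♙ ♙ ♙ ♙ · ♙ ♙ ♙│2
1│♖ · ♗ ♕ · ♖ ♔ ·│1
  ─────────────────
  a b c d e f g h

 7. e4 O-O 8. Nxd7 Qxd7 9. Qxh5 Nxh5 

  a b c d e f g h
  ─────────────────
8│♜ · ♝ · · ♜ ♚ ·│8
7│♟ ♟ · ♛ ♝ ♟ ♟ ·│7
6│♞ · · · · · · ·│6
5│· · ♟ · · · · ♞│5
4│· · · · ♙ · · ·│4
3│♘ · · · · · · ·│3
2│♙ ♙ ♙ ♙ · ♙ ♙ ♙│2
1│♖ · ♗ · · ♖ ♔ ·│1
  ─────────────────
  a b c d e f g h

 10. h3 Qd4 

  a b c d e f g h
  ─────────────────
8│♜ · ♝ · · ♜ ♚ ·│8
7│♟ ♟ · · ♝ ♟ ♟ ·│7
6│♞ · · · · · · ·│6
5│· · ♟ · · · · ♞│5
4│· · · ♛ ♙ · · ·│4
3│♘ · · · · · · ♙│3
2│♙ ♙ ♙ ♙ · ♙ ♙ ·│2
1│♖ · ♗ · · ♖ ♔ ·│1
  ─────────────────
  a b c d e f g h


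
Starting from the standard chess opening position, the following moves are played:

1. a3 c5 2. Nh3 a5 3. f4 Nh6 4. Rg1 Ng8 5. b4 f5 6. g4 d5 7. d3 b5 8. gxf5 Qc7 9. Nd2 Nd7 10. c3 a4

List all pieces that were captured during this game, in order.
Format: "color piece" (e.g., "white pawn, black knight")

Tracking captures:
  gxf5: captured black pawn

black pawn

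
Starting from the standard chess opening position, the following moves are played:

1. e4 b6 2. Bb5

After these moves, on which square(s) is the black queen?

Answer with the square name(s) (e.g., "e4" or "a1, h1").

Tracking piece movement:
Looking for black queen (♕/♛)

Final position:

  a b c d e f g h
  ─────────────────
8│♜ ♞ ♝ ♛ ♚ ♝ ♞ ♜│8
7│♟ · ♟ ♟ ♟ ♟ ♟ ♟│7
6│· ♟ · · · · · ·│6
5│· ♗ · · · · · ·│5
4│· · · · ♙ · · ·│4
3│· · · · · · · ·│3
2│♙ ♙ ♙ ♙ · ♙ ♙ ♙│2
1│♖ ♘ ♗ ♕ ♔ · ♘ ♖│1
  ─────────────────
  a b c d e f g h


d8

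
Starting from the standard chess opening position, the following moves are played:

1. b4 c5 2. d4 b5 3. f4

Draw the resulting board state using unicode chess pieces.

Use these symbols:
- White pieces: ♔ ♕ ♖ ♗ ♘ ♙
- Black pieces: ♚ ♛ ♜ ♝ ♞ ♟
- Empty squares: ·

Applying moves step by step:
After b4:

♜ ♞ ♝ ♛ ♚ ♝ ♞ ♜
♟ ♟ ♟ ♟ ♟ ♟ ♟ ♟
· · · · · · · ·
· · · · · · · ·
· ♙ · · · · · ·
· · · · · · · ·
♙ · ♙ ♙ ♙ ♙ ♙ ♙
♖ ♘ ♗ ♕ ♔ ♗ ♘ ♖


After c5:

♜ ♞ ♝ ♛ ♚ ♝ ♞ ♜
♟ ♟ · ♟ ♟ ♟ ♟ ♟
· · · · · · · ·
· · ♟ · · · · ·
· ♙ · · · · · ·
· · · · · · · ·
♙ · ♙ ♙ ♙ ♙ ♙ ♙
♖ ♘ ♗ ♕ ♔ ♗ ♘ ♖


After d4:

♜ ♞ ♝ ♛ ♚ ♝ ♞ ♜
♟ ♟ · ♟ ♟ ♟ ♟ ♟
· · · · · · · ·
· · ♟ · · · · ·
· ♙ · ♙ · · · ·
· · · · · · · ·
♙ · ♙ · ♙ ♙ ♙ ♙
♖ ♘ ♗ ♕ ♔ ♗ ♘ ♖


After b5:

♜ ♞ ♝ ♛ ♚ ♝ ♞ ♜
♟ · · ♟ ♟ ♟ ♟ ♟
· · · · · · · ·
· ♟ ♟ · · · · ·
· ♙ · ♙ · · · ·
· · · · · · · ·
♙ · ♙ · ♙ ♙ ♙ ♙
♖ ♘ ♗ ♕ ♔ ♗ ♘ ♖


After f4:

♜ ♞ ♝ ♛ ♚ ♝ ♞ ♜
♟ · · ♟ ♟ ♟ ♟ ♟
· · · · · · · ·
· ♟ ♟ · · · · ·
· ♙ · ♙ · ♙ · ·
· · · · · · · ·
♙ · ♙ · ♙ · ♙ ♙
♖ ♘ ♗ ♕ ♔ ♗ ♘ ♖



  a b c d e f g h
  ─────────────────
8│♜ ♞ ♝ ♛ ♚ ♝ ♞ ♜│8
7│♟ · · ♟ ♟ ♟ ♟ ♟│7
6│· · · · · · · ·│6
5│· ♟ ♟ · · · · ·│5
4│· ♙ · ♙ · ♙ · ·│4
3│· · · · · · · ·│3
2│♙ · ♙ · ♙ · ♙ ♙│2
1│♖ ♘ ♗ ♕ ♔ ♗ ♘ ♖│1
  ─────────────────
  a b c d e f g h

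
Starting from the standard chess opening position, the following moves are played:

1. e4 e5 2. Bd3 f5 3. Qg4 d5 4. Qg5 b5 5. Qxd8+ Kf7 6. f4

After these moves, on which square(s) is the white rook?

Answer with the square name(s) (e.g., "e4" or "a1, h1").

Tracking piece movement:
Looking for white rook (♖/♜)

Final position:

  a b c d e f g h
  ─────────────────
8│♜ ♞ ♝ ♕ · ♝ ♞ ♜│8
7│♟ · ♟ · · ♚ ♟ ♟│7
6│· · · · · · · ·│6
5│· ♟ · ♟ ♟ ♟ · ·│5
4│· · · · ♙ ♙ · ·│4
3│· · · ♗ · · · ·│3
2│♙ ♙ ♙ ♙ · · ♙ ♙│2
1│♖ ♘ ♗ · ♔ · ♘ ♖│1
  ─────────────────
  a b c d e f g h


a1, h1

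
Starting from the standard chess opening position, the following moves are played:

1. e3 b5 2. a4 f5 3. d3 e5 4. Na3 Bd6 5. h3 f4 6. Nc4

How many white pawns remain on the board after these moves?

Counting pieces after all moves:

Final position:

  a b c d e f g h
  ─────────────────
8│♜ ♞ ♝ ♛ ♚ · ♞ ♜│8
7│♟ · ♟ ♟ · · ♟ ♟│7
6│· · · ♝ · · · ·│6
5│· ♟ · · ♟ · · ·│5
4│♙ · ♘ · · ♟ · ·│4
3│· · · ♙ ♙ · · ♙│3
2│· ♙ ♙ · · ♙ ♙ ·│2
1│♖ · ♗ ♕ ♔ ♗ ♘ ♖│1
  ─────────────────
  a b c d e f g h


8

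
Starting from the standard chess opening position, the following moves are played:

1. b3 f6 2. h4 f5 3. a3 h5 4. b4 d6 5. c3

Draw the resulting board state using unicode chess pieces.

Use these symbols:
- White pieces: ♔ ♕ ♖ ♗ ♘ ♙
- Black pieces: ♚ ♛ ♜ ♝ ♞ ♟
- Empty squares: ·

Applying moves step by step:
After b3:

♜ ♞ ♝ ♛ ♚ ♝ ♞ ♜
♟ ♟ ♟ ♟ ♟ ♟ ♟ ♟
· · · · · · · ·
· · · · · · · ·
· · · · · · · ·
· ♙ · · · · · ·
♙ · ♙ ♙ ♙ ♙ ♙ ♙
♖ ♘ ♗ ♕ ♔ ♗ ♘ ♖


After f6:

♜ ♞ ♝ ♛ ♚ ♝ ♞ ♜
♟ ♟ ♟ ♟ ♟ · ♟ ♟
· · · · · ♟ · ·
· · · · · · · ·
· · · · · · · ·
· ♙ · · · · · ·
♙ · ♙ ♙ ♙ ♙ ♙ ♙
♖ ♘ ♗ ♕ ♔ ♗ ♘ ♖


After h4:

♜ ♞ ♝ ♛ ♚ ♝ ♞ ♜
♟ ♟ ♟ ♟ ♟ · ♟ ♟
· · · · · ♟ · ·
· · · · · · · ·
· · · · · · · ♙
· ♙ · · · · · ·
♙ · ♙ ♙ ♙ ♙ ♙ ·
♖ ♘ ♗ ♕ ♔ ♗ ♘ ♖


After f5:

♜ ♞ ♝ ♛ ♚ ♝ ♞ ♜
♟ ♟ ♟ ♟ ♟ · ♟ ♟
· · · · · · · ·
· · · · · ♟ · ·
· · · · · · · ♙
· ♙ · · · · · ·
♙ · ♙ ♙ ♙ ♙ ♙ ·
♖ ♘ ♗ ♕ ♔ ♗ ♘ ♖


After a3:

♜ ♞ ♝ ♛ ♚ ♝ ♞ ♜
♟ ♟ ♟ ♟ ♟ · ♟ ♟
· · · · · · · ·
· · · · · ♟ · ·
· · · · · · · ♙
♙ ♙ · · · · · ·
· · ♙ ♙ ♙ ♙ ♙ ·
♖ ♘ ♗ ♕ ♔ ♗ ♘ ♖


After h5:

♜ ♞ ♝ ♛ ♚ ♝ ♞ ♜
♟ ♟ ♟ ♟ ♟ · ♟ ·
· · · · · · · ·
· · · · · ♟ · ♟
· · · · · · · ♙
♙ ♙ · · · · · ·
· · ♙ ♙ ♙ ♙ ♙ ·
♖ ♘ ♗ ♕ ♔ ♗ ♘ ♖


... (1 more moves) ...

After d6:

♜ ♞ ♝ ♛ ♚ ♝ ♞ ♜
♟ ♟ ♟ · ♟ · ♟ ·
· · · ♟ · · · ·
· · · · · ♟ · ♟
· ♙ · · · · · ♙
♙ · · · · · · ·
· · ♙ ♙ ♙ ♙ ♙ ·
♖ ♘ ♗ ♕ ♔ ♗ ♘ ♖


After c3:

♜ ♞ ♝ ♛ ♚ ♝ ♞ ♜
♟ ♟ ♟ · ♟ · ♟ ·
· · · ♟ · · · ·
· · · · · ♟ · ♟
· ♙ · · · · · ♙
♙ · ♙ · · · · ·
· · · ♙ ♙ ♙ ♙ ·
♖ ♘ ♗ ♕ ♔ ♗ ♘ ♖



  a b c d e f g h
  ─────────────────
8│♜ ♞ ♝ ♛ ♚ ♝ ♞ ♜│8
7│♟ ♟ ♟ · ♟ · ♟ ·│7
6│· · · ♟ · · · ·│6
5│· · · · · ♟ · ♟│5
4│· ♙ · · · · · ♙│4
3│♙ · ♙ · · · · ·│3
2│· · · ♙ ♙ ♙ ♙ ·│2
1│♖ ♘ ♗ ♕ ♔ ♗ ♘ ♖│1
  ─────────────────
  a b c d e f g h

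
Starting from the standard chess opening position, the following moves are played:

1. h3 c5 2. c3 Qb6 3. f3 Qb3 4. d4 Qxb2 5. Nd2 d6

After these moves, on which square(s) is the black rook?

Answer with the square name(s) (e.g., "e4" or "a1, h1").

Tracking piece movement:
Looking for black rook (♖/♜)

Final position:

  a b c d e f g h
  ─────────────────
8│♜ ♞ ♝ · ♚ ♝ ♞ ♜│8
7│♟ ♟ · · ♟ ♟ ♟ ♟│7
6│· · · ♟ · · · ·│6
5│· · ♟ · · · · ·│5
4│· · · ♙ · · · ·│4
3│· · ♙ · · ♙ · ♙│3
2│♙ ♛ · ♘ ♙ · ♙ ·│2
1│♖ · ♗ ♕ ♔ ♗ ♘ ♖│1
  ─────────────────
  a b c d e f g h


a8, h8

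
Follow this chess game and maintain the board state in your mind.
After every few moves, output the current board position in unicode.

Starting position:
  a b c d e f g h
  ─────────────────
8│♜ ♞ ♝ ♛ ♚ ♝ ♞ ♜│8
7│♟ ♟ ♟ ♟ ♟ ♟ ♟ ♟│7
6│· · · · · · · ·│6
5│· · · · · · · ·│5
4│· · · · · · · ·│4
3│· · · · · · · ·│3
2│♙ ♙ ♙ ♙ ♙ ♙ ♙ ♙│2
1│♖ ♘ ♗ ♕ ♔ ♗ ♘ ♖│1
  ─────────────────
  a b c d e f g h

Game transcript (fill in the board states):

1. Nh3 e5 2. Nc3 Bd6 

  a b c d e f g h
  ─────────────────
8│♜ ♞ ♝ ♛ ♚ · ♞ ♜│8
7│♟ ♟ ♟ ♟ · ♟ ♟ ♟│7
6│· · · ♝ · · · ·│6
5│· · · · ♟ · · ·│5
4│· · · · · · · ·│4
3│· · ♘ · · · · ♘│3
2│♙ ♙ ♙ ♙ ♙ ♙ ♙ ♙│2
1│♖ · ♗ ♕ ♔ ♗ · ♖│1
  ─────────────────
  a b c d e f g h

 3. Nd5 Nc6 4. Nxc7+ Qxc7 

  a b c d e f g h
  ─────────────────
8│♜ · ♝ · ♚ · ♞ ♜│8
7│♟ ♟ ♛ ♟ · ♟ ♟ ♟│7
6│· · ♞ ♝ · · · ·│6
5│· · · · ♟ · · ·│5
4│· · · · · · · ·│4
3│· · · · · · · ♘│3
2│♙ ♙ ♙ ♙ ♙ ♙ ♙ ♙│2
1│♖ · ♗ ♕ ♔ ♗ · ♖│1
  ─────────────────
  a b c d e f g h

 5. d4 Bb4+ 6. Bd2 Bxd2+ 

  a b c d e f g h
  ─────────────────
8│♜ · ♝ · ♚ · ♞ ♜│8
7│♟ ♟ ♛ ♟ · ♟ ♟ ♟│7
6│· · ♞ · · · · ·│6
5│· · · · ♟ · · ·│5
4│· · · ♙ · · · ·│4
3│· · · · · · · ♘│3
2│♙ ♙ ♙ ♝ ♙ ♙ ♙ ♙│2
1│♖ · · ♕ ♔ ♗ · ♖│1
  ─────────────────
  a b c d e f g h

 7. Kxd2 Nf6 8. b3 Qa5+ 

  a b c d e f g h
  ─────────────────
8│♜ · ♝ · ♚ · · ♜│8
7│♟ ♟ · ♟ · ♟ ♟ ♟│7
6│· · ♞ · · ♞ · ·│6
5│♛ · · · ♟ · · ·│5
4│· · · ♙ · · · ·│4
3│· ♙ · · · · · ♘│3
2│♙ · ♙ ♔ ♙ ♙ ♙ ♙│2
1│♖ · · ♕ · ♗ · ♖│1
  ─────────────────
  a b c d e f g h

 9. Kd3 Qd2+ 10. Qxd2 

  a b c d e f g h
  ─────────────────
8│♜ · ♝ · ♚ · · ♜│8
7│♟ ♟ · ♟ · ♟ ♟ ♟│7
6│· · ♞ · · ♞ · ·│6
5│· · · · ♟ · · ·│5
4│· · · ♙ · · · ·│4
3│· ♙ · ♔ · · · ♘│3
2│♙ · ♙ ♕ ♙ ♙ ♙ ♙│2
1│♖ · · · · ♗ · ♖│1
  ─────────────────
  a b c d e f g h


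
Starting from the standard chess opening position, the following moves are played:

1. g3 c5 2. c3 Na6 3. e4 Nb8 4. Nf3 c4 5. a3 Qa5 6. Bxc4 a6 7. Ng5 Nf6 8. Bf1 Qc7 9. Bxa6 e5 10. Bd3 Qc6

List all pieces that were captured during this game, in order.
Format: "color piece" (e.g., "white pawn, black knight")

Tracking captures:
  Bxc4: captured black pawn
  Bxa6: captured black pawn

black pawn, black pawn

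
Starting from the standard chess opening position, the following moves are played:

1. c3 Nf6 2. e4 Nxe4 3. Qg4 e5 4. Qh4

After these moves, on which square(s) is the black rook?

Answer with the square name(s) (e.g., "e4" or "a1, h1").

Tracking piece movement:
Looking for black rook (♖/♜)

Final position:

  a b c d e f g h
  ─────────────────
8│♜ ♞ ♝ ♛ ♚ ♝ · ♜│8
7│♟ ♟ ♟ ♟ · ♟ ♟ ♟│7
6│· · · · · · · ·│6
5│· · · · ♟ · · ·│5
4│· · · · ♞ · · ♕│4
3│· · ♙ · · · · ·│3
2│♙ ♙ · ♙ · ♙ ♙ ♙│2
1│♖ ♘ ♗ · ♔ ♗ ♘ ♖│1
  ─────────────────
  a b c d e f g h


a8, h8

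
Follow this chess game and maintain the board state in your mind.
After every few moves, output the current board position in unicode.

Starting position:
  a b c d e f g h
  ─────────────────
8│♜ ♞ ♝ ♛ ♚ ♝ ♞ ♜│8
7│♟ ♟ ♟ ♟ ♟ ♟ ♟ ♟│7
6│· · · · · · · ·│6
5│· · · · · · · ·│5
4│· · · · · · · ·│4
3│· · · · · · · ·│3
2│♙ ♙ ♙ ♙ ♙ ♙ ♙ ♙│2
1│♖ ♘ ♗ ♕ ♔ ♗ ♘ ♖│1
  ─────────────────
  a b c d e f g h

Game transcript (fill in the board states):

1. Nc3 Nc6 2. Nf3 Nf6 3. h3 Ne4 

  a b c d e f g h
  ─────────────────
8│♜ · ♝ ♛ ♚ ♝ · ♜│8
7│♟ ♟ ♟ ♟ ♟ ♟ ♟ ♟│7
6│· · ♞ · · · · ·│6
5│· · · · · · · ·│5
4│· · · · ♞ · · ·│4
3│· · ♘ · · ♘ · ♙│3
2│♙ ♙ ♙ ♙ ♙ ♙ ♙ ·│2
1│♖ · ♗ ♕ ♔ ♗ · ♖│1
  ─────────────────
  a b c d e f g h

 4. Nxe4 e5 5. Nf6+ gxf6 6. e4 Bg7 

  a b c d e f g h
  ─────────────────
8│♜ · ♝ ♛ ♚ · · ♜│8
7│♟ ♟ ♟ ♟ · ♟ ♝ ♟│7
6│· · ♞ · · ♟ · ·│6
5│· · · · ♟ · · ·│5
4│· · · · ♙ · · ·│4
3│· · · · · ♘ · ♙│3
2│♙ ♙ ♙ ♙ · ♙ ♙ ·│2
1│♖ · ♗ ♕ ♔ ♗ · ♖│1
  ─────────────────
  a b c d e f g h

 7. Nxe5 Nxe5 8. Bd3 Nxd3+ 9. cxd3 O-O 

  a b c d e f g h
  ─────────────────
8│♜ · ♝ ♛ · ♜ ♚ ·│8
7│♟ ♟ ♟ ♟ · ♟ ♝ ♟│7
6│· · · · · ♟ · ·│6
5│· · · · · · · ·│5
4│· · · · ♙ · · ·│4
3│· · · ♙ · · · ♙│3
2│♙ ♙ · ♙ · ♙ ♙ ·│2
1│♖ · ♗ ♕ ♔ · · ♖│1
  ─────────────────
  a b c d e f g h

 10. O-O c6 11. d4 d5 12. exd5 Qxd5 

  a b c d e f g h
  ─────────────────
8│♜ · ♝ · · ♜ ♚ ·│8
7│♟ ♟ · · · ♟ ♝ ♟│7
6│· · ♟ · · ♟ · ·│6
5│· · · ♛ · · · ·│5
4│· · · ♙ · · · ·│4
3│· · · · · · · ♙│3
2│♙ ♙ · ♙ · ♙ ♙ ·│2
1│♖ · ♗ ♕ · ♖ ♔ ·│1
  ─────────────────
  a b c d e f g h

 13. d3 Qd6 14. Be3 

  a b c d e f g h
  ─────────────────
8│♜ · ♝ · · ♜ ♚ ·│8
7│♟ ♟ · · · ♟ ♝ ♟│7
6│· · ♟ ♛ · ♟ · ·│6
5│· · · · · · · ·│5
4│· · · ♙ · · · ·│4
3│· · · ♙ ♗ · · ♙│3
2│♙ ♙ · · · ♙ ♙ ·│2
1│♖ · · ♕ · ♖ ♔ ·│1
  ─────────────────
  a b c d e f g h


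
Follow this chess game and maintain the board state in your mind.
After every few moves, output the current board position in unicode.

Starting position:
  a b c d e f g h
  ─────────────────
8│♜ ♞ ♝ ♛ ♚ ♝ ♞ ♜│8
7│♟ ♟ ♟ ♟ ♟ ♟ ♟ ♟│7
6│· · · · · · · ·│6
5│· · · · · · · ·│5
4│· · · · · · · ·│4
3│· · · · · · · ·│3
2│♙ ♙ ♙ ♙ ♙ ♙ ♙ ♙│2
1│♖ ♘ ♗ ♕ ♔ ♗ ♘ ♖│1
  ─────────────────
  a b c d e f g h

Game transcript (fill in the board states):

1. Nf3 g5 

  a b c d e f g h
  ─────────────────
8│♜ ♞ ♝ ♛ ♚ ♝ ♞ ♜│8
7│♟ ♟ ♟ ♟ ♟ ♟ · ♟│7
6│· · · · · · · ·│6
5│· · · · · · ♟ ·│5
4│· · · · · · · ·│4
3│· · · · · ♘ · ·│3
2│♙ ♙ ♙ ♙ ♙ ♙ ♙ ♙│2
1│♖ ♘ ♗ ♕ ♔ ♗ · ♖│1
  ─────────────────
  a b c d e f g h

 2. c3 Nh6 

  a b c d e f g h
  ─────────────────
8│♜ ♞ ♝ ♛ ♚ ♝ · ♜│8
7│♟ ♟ ♟ ♟ ♟ ♟ · ♟│7
6│· · · · · · · ♞│6
5│· · · · · · ♟ ·│5
4│· · · · · · · ·│4
3│· · ♙ · · ♘ · ·│3
2│♙ ♙ · ♙ ♙ ♙ ♙ ♙│2
1│♖ ♘ ♗ ♕ ♔ ♗ · ♖│1
  ─────────────────
  a b c d e f g h

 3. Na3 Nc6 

  a b c d e f g h
  ─────────────────
8│♜ · ♝ ♛ ♚ ♝ · ♜│8
7│♟ ♟ ♟ ♟ ♟ ♟ · ♟│7
6│· · ♞ · · · · ♞│6
5│· · · · · · ♟ ·│5
4│· · · · · · · ·│4
3│♘ · ♙ · · ♘ · ·│3
2│♙ ♙ · ♙ ♙ ♙ ♙ ♙│2
1│♖ · ♗ ♕ ♔ ♗ · ♖│1
  ─────────────────
  a b c d e f g h

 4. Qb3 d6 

  a b c d e f g h
  ─────────────────
8│♜ · ♝ ♛ ♚ ♝ · ♜│8
7│♟ ♟ ♟ · ♟ ♟ · ♟│7
6│· · ♞ ♟ · · · ♞│6
5│· · · · · · ♟ ·│5
4│· · · · · · · ·│4
3│♘ ♕ ♙ · · ♘ · ·│3
2│♙ ♙ · ♙ ♙ ♙ ♙ ♙│2
1│♖ · ♗ · ♔ ♗ · ♖│1
  ─────────────────
  a b c d e f g h

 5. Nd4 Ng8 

  a b c d e f g h
  ─────────────────
8│♜ · ♝ ♛ ♚ ♝ ♞ ♜│8
7│♟ ♟ ♟ · ♟ ♟ · ♟│7
6│· · ♞ ♟ · · · ·│6
5│· · · · · · ♟ ·│5
4│· · · ♘ · · · ·│4
3│♘ ♕ ♙ · · · · ·│3
2│♙ ♙ · ♙ ♙ ♙ ♙ ♙│2
1│♖ · ♗ · ♔ ♗ · ♖│1
  ─────────────────
  a b c d e f g h

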